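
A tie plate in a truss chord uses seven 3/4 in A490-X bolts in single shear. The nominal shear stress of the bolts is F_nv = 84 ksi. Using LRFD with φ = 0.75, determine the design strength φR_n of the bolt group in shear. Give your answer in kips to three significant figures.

195 kips

A_b = π × 0.75² / 4 = 0.4418 in².
R_n = F_nv · A_b · n · n_s = 84 × 0.4418 × 7 × 1 = 259.8 kips.
Design strength φR_n = 0.75 × 259.8 = 195 kips.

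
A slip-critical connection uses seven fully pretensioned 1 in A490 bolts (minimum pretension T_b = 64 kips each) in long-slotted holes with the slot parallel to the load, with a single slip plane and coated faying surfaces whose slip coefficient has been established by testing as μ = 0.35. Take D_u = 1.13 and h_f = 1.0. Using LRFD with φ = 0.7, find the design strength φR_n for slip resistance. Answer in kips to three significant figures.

124 kips

R_n = μ · D_u · h_f · T_b · n_s · n_b = 0.35 × 1.13 × 1.0 × 64 × 1 × 7 = 177.2 kips.
Design strength φR_n = 0.7 × 177.2 = 124 kips.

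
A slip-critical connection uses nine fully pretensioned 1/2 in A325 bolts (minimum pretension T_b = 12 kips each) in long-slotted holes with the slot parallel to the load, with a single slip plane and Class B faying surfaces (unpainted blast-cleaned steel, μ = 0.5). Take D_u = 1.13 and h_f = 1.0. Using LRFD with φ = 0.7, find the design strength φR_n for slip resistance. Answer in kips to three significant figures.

42.7 kips

R_n = μ · D_u · h_f · T_b · n_s · n_b = 0.5 × 1.13 × 1.0 × 12 × 1 × 9 = 61.02 kips.
Design strength φR_n = 0.7 × 61.02 = 42.7 kips.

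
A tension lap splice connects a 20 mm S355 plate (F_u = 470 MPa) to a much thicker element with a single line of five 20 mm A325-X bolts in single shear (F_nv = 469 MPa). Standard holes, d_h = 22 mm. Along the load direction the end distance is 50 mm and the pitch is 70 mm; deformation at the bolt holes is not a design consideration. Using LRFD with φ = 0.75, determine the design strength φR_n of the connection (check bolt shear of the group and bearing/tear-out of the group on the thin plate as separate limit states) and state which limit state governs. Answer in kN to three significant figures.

Bolt shear: A_b = π·20²/4 = 314.2 mm²; R_n = 469 × 314.2 × 5 × 1 / 1000 = 736.7 kN → 0.75 × 736.7 = 553 kN.
Bearing (1.5 l_c t F_u ≤ 3.0 d t F_u): upper limit = 3.0·20·20·470 / 1000 = 564 kN.
  Edge l_c = 50 − 22/2 = 39 → r_n = 549.9 kN; interior l_c = 70 − 22 = 48 → r_n = 564 kN.
  R_n,bearing = 1·549.9 + 4·564 = 2806 kN → 0.75 × 2806 = 2100 kN.
Bolt shear governs: 553 kN.

553 kN (bolt shear governs)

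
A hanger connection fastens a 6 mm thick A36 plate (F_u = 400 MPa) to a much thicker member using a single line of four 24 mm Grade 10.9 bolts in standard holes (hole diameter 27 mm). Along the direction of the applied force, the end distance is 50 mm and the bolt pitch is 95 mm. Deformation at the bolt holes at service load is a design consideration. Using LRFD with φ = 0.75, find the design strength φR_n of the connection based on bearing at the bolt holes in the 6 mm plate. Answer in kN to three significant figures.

Per bolt r_n = 1.2 l_c t F_u ≤ 2.4 d t F_u; upper limit = 2.4 × 24 × 6 × 400 / 1000 = 138.2 kN.
Edge bolt: l_c = 50 − 27/2 = 36.5 mm → 1.2 × 36.5 × 6 × 400 / 1000 = 105.1 → r_n = 105.1 kN.
Interior bolts: l_c = 95 − 27 = 68 mm → 1.2 × 68 × 6 × 400 / 1000 = 195.8 → r_n = 138.2 kN.
R_n = 1 × 105.1 + 3 × 138.2 = 519.8 kN.
Design strength φR_n = 0.75 × 519.8 = 390 kN.

390 kN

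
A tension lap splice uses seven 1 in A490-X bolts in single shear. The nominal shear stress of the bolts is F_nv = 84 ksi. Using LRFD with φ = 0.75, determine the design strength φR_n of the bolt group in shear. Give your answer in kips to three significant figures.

346 kips

A_b = π × 1² / 4 = 0.7854 in².
R_n = F_nv · A_b · n · n_s = 84 × 0.7854 × 7 × 1 = 461.8 kips.
Design strength φR_n = 0.75 × 461.8 = 346 kips.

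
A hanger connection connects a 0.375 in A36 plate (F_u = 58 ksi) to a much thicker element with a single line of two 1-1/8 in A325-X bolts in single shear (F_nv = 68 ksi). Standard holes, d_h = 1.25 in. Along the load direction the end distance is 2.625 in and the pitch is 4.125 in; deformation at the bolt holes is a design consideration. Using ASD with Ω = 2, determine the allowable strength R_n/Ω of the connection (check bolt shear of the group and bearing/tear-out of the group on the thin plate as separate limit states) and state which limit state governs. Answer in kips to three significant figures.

Bolt shear: A_b = π·1.125²/4 = 0.994 in²; R_n = 68 × 0.994 × 2 × 1 = 135.2 kips → 135.2 / 2 = 67.6 kips.
Bearing (1.2 l_c t F_u ≤ 2.4 d t F_u): upper limit = 2.4·1.125·0.375·58 = 58.72 kips.
  Edge l_c = 2.625 − 1.25/2 = 2 → r_n = 52.2 kips; interior l_c = 4.125 − 1.25 = 2.875 → r_n = 58.72 kips.
  R_n,bearing = 1·52.2 + 1·58.72 = 110.9 kips → 110.9 / 2 = 55.5 kips.
Bearing governs: 55.5 kips.

55.5 kips (bearing governs)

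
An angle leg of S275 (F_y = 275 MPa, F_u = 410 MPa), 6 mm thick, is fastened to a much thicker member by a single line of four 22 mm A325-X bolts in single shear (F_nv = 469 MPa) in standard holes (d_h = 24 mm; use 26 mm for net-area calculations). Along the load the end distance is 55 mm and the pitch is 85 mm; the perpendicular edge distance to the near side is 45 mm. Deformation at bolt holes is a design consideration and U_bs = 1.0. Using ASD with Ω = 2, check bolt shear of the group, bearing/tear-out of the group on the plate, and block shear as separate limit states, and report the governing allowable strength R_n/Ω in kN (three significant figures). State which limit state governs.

Bolt shear: A_b = π·22²/4 = 380.1 mm²; R_n = 469 × 380.1 × 4 × 1 / 1000 = 713.1 kN → 713.1 / 2 = 357 kN.
Bearing: edge l_c = 43, r_n = 126.9 kN; interior l_c = 61, r_n = 129.9 kN; R_n = 126.9 + 3·129.9 = 516.6 kN → 258 kN.
Block shear: A_gv = 1860, A_nv = 1314, A_nt = 192 mm²; R_n = min(0.6F_uA_nv, 0.6F_yA_gv) + U_bs·F_u·A_nt = 385.6 kN → 193 kN.
Block shear governs: 193 kN.

193 kN (block shear governs)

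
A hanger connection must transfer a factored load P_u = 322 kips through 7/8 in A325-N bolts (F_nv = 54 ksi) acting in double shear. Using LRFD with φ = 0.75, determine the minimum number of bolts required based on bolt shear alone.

A_b = π·0.875²/4 = 0.6013 in².
Per-bolt design strength φR_n = 0.75 × 54 × 0.6013 × 2 = 48.71 kips.
n ≥ 322 / 48.71 = 6.611 → use 7 bolts.

7 bolts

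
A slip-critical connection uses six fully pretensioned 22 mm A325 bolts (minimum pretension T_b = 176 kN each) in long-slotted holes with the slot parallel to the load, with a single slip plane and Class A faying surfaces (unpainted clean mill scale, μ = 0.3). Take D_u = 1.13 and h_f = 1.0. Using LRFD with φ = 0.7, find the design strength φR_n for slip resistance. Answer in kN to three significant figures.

R_n = μ · D_u · h_f · T_b · n_s · n_b = 0.3 × 1.13 × 1.0 × 176 × 1 × 6 = 358 kN.
Design strength φR_n = 0.7 × 358 = 251 kN.

251 kN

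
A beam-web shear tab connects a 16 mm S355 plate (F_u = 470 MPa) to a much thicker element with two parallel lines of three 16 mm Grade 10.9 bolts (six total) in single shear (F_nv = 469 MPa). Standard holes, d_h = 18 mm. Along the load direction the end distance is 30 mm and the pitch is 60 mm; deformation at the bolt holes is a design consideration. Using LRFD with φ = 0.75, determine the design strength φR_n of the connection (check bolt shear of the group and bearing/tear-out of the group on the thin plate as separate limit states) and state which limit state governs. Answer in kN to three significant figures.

424 kN (bolt shear governs)

Bolt shear: A_b = π·16²/4 = 201.1 mm²; R_n = 469 × 201.1 × 6 × 1 / 1000 = 565.8 kN → 0.75 × 565.8 = 424 kN.
Bearing (1.2 l_c t F_u ≤ 2.4 d t F_u): upper limit = 2.4·16·16·470 / 1000 = 288.8 kN.
  Edge l_c = 30 − 18/2 = 21 → r_n = 189.5 kN; interior l_c = 60 − 18 = 42 → r_n = 288.8 kN.
  R_n,bearing = 2·189.5 + 4·288.8 = 1534 kN → 0.75 × 1534 = 1150 kN.
Bolt shear governs: 424 kN.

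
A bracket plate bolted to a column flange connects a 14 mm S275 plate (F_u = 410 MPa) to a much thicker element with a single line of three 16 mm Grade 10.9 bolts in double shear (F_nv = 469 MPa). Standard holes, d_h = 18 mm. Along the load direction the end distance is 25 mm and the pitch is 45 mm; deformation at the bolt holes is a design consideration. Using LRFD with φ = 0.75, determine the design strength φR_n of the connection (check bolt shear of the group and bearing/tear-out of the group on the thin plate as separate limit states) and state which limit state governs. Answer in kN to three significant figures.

362 kN (bearing governs)

Bolt shear: A_b = π·16²/4 = 201.1 mm²; R_n = 469 × 201.1 × 3 × 2 / 1000 = 565.8 kN → 0.75 × 565.8 = 424 kN.
Bearing (1.2 l_c t F_u ≤ 2.4 d t F_u): upper limit = 2.4·16·14·410 / 1000 = 220.4 kN.
  Edge l_c = 25 − 18/2 = 16 → r_n = 110.2 kN; interior l_c = 45 − 18 = 27 → r_n = 186 kN.
  R_n,bearing = 1·110.2 + 2·186 = 482.2 kN → 0.75 × 482.2 = 362 kN.
Bearing governs: 362 kN.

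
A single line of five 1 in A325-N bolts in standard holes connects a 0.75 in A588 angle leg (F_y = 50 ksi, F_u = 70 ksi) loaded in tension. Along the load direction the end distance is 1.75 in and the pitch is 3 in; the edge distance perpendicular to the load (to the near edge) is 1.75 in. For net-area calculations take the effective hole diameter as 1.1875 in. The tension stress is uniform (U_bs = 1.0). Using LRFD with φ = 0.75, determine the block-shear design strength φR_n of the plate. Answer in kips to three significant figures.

Shear plane L_v = 1.75 + 4·3 = 13.75 in; A_gv = 13.75 × 0.75 = 10.31 in².
A_nv = (13.75 − 4.5·1.1875) × 0.75 = 6.305 in².
A_nt = (1.75 − 0.5·1.1875) × 0.75 = 0.8672 in².
0.6 F_u A_nv = 264.8 kips; 0.6 F_y A_gv = 309.4 kips → shear rupture governs the shear term.
R_n = 264.8 + 1.0 × 70 × 0.8672 = 325.5 kips.
Design strength φR_n = 0.75 × 325.5 = 244 kips.

244 kips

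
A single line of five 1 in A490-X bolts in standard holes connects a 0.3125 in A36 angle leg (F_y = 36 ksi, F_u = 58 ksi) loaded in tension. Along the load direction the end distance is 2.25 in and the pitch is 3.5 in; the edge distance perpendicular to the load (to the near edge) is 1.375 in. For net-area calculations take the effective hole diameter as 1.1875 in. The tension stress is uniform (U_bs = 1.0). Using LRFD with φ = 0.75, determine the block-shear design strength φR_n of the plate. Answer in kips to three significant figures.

Shear plane L_v = 2.25 + 4·3.5 = 16.25 in; A_gv = 16.25 × 0.3125 = 5.078 in².
A_nv = (16.25 − 4.5·1.1875) × 0.3125 = 3.408 in².
A_nt = (1.375 − 0.5·1.1875) × 0.3125 = 0.2441 in².
0.6 F_u A_nv = 118.6 kips; 0.6 F_y A_gv = 109.7 kips → shear yielding governs the shear term.
R_n = 109.7 + 1.0 × 58 × 0.2441 = 123.8 kips.
Design strength φR_n = 0.75 × 123.8 = 92.9 kips.

92.9 kips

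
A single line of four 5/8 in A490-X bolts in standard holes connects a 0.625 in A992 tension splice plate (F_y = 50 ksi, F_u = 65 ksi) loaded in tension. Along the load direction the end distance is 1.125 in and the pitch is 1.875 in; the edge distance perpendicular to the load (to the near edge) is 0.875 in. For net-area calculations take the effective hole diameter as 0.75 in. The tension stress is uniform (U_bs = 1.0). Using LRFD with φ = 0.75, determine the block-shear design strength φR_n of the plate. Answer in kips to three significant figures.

Shear plane L_v = 1.125 + 3·1.875 = 6.75 in; A_gv = 6.75 × 0.625 = 4.219 in².
A_nv = (6.75 − 3.5·0.75) × 0.625 = 2.578 in².
A_nt = (0.875 − 0.5·0.75) × 0.625 = 0.3125 in².
0.6 F_u A_nv = 100.5 kips; 0.6 F_y A_gv = 126.6 kips → shear rupture governs the shear term.
R_n = 100.5 + 1.0 × 65 × 0.3125 = 120.9 kips.
Design strength φR_n = 0.75 × 120.9 = 90.6 kips.

90.6 kips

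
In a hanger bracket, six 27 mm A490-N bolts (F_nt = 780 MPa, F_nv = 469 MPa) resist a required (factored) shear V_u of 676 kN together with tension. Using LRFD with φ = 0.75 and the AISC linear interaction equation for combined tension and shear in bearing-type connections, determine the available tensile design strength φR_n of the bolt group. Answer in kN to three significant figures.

A_b = π·27²/4 = 572.6 mm²; f_rv = 676 × 1000 / (6 × 572.6) = 196.8 MPa.
F'_nt = 1.3 F_nt − (F_nt / φF_nv) f_rv = 1.3·780 − (780/(0.75·469))·196.8 = 577.6 MPa, capped at F_nt → F'_nt = 577.6 MPa.
R_n = F'_nt · A_b · n = 577.6 × 572.6 × 6 / 1000 = 1984 kN.
Design strength φR_n = 0.75 × 1984 = 1490 kN.

1490 kN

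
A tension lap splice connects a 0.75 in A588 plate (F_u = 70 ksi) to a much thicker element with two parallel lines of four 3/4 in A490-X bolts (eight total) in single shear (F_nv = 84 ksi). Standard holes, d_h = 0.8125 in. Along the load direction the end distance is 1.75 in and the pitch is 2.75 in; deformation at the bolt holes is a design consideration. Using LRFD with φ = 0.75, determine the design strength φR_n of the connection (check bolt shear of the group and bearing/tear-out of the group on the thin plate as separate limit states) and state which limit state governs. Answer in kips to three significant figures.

Bolt shear: A_b = π·0.75²/4 = 0.4418 in²; R_n = 84 × 0.4418 × 8 × 1 = 296.9 kips → 0.75 × 296.9 = 223 kips.
Bearing (1.2 l_c t F_u ≤ 2.4 d t F_u): upper limit = 2.4·0.75·0.75·70 = 94.5 kips.
  Edge l_c = 1.75 − 0.8125/2 = 1.344 → r_n = 84.66 kips; interior l_c = 2.75 − 0.8125 = 1.938 → r_n = 94.5 kips.
  R_n,bearing = 2·84.66 + 6·94.5 = 736.3 kips → 0.75 × 736.3 = 552 kips.
Bolt shear governs: 223 kips.

223 kips (bolt shear governs)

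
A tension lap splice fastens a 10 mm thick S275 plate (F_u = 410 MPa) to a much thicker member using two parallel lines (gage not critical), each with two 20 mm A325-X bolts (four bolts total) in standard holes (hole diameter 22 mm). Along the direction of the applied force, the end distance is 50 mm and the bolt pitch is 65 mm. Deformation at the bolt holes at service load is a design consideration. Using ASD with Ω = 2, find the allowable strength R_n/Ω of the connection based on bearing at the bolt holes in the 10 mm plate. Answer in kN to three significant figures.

Per bolt r_n = 1.2 l_c t F_u ≤ 2.4 d t F_u; upper limit = 2.4 × 20 × 10 × 410 / 1000 = 196.8 kN.
Edge bolt: l_c = 50 − 22/2 = 39 mm → 1.2 × 39 × 10 × 410 / 1000 = 191.9 → r_n = 191.9 kN.
Interior bolts: l_c = 65 − 22 = 43 mm → 1.2 × 43 × 10 × 410 / 1000 = 211.6 → r_n = 196.8 kN.
R_n = 2 × 191.9 + 2 × 196.8 = 777.4 kN.
Allowable strength R_n/Ω = 777.4 / 2 = 389 kN.

389 kN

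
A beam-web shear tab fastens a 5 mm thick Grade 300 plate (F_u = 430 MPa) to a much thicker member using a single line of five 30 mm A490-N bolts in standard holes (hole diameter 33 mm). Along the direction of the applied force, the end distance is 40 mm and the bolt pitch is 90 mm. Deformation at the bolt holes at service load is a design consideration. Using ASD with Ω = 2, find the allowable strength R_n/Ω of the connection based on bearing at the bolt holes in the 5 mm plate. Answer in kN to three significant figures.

Per bolt r_n = 1.2 l_c t F_u ≤ 2.4 d t F_u; upper limit = 2.4 × 30 × 5 × 430 / 1000 = 154.8 kN.
Edge bolt: l_c = 40 − 33/2 = 23.5 mm → 1.2 × 23.5 × 5 × 430 / 1000 = 60.63 → r_n = 60.63 kN.
Interior bolts: l_c = 90 − 33 = 57 mm → 1.2 × 57 × 5 × 430 / 1000 = 147.1 → r_n = 147.1 kN.
R_n = 1 × 60.63 + 4 × 147.1 = 648.9 kN.
Allowable strength R_n/Ω = 648.9 / 2 = 324 kN.

324 kN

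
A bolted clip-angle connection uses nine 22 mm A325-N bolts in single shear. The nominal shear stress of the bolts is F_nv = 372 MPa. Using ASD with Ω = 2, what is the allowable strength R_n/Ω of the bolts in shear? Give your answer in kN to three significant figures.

A_b = π × 22² / 4 = 380.1 mm².
R_n = F_nv · A_b · n · n_s = 372 × 380.1 × 9 × 1 / 1000 = 1273 kN.
Allowable strength R_n/Ω = 1273 / 2 = 636 kN.

636 kN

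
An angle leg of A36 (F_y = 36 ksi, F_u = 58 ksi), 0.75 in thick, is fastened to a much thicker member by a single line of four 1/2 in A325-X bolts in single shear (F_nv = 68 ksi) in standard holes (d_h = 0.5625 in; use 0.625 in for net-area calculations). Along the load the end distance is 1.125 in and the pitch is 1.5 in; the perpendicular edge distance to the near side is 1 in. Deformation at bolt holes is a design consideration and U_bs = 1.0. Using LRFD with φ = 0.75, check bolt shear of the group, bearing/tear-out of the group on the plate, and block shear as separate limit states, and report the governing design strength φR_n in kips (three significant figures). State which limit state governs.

Bolt shear: A_b = π·0.5²/4 = 0.1963 in²; R_n = 68 × 0.1963 × 4 × 1 = 53.41 kips → 0.75 × 53.41 = 40.1 kips.
Bearing: edge l_c = 0.8438, r_n = 44.04 kips; interior l_c = 0.9375, r_n = 48.94 kips; R_n = 44.04 + 3·48.94 = 190.9 kips → 143 kips.
Block shear: A_gv = 4.219, A_nv = 2.578, A_nt = 0.5156 in²; R_n = min(0.6F_uA_nv, 0.6F_yA_gv) + U_bs·F_u·A_nt = 119.6 kips → 89.7 kips.
Bolt shear governs: 40.1 kips.

40.1 kips (bolt shear governs)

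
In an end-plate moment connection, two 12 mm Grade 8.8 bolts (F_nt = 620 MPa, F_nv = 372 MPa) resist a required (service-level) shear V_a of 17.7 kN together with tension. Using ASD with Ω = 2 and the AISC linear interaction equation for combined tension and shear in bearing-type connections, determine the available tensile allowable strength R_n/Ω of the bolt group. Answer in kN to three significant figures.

A_b = π·12²/4 = 113.1 mm²; f_rv = 17.7 × 1000 / (2 × 113.1) = 78.25 MPa.
F'_nt = 1.3 F_nt − (Ω F_nt / F_nv) f_rv = 1.3·620 − (2·620/372)·78.25 = 545.2 MPa, capped at F_nt → F'_nt = 545.2 MPa.
R_n = F'_nt · A_b · n = 545.2 × 113.1 × 2 / 1000 = 123.3 kN.
Allowable strength R_n/Ω = 123.3 / 2 = 61.7 kN.

61.7 kN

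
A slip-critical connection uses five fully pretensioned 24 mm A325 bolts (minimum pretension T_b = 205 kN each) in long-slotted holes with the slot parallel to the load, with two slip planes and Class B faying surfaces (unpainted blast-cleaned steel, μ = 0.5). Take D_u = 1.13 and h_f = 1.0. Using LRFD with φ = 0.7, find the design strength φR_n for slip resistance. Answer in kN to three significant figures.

811 kN

R_n = μ · D_u · h_f · T_b · n_s · n_b = 0.5 × 1.13 × 1.0 × 205 × 2 × 5 = 1158 kN.
Design strength φR_n = 0.7 × 1158 = 811 kN.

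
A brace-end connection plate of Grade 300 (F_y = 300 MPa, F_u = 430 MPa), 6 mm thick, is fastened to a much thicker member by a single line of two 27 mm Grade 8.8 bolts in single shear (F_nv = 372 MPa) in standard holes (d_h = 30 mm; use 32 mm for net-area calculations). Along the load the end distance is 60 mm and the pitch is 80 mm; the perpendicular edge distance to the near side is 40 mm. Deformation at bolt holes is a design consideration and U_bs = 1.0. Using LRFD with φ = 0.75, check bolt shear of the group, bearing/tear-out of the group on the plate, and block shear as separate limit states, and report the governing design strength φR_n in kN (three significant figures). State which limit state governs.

Bolt shear: A_b = π·27²/4 = 572.6 mm²; R_n = 372 × 572.6 × 2 × 1 / 1000 = 426 kN → 0.75 × 426 = 319 kN.
Bearing: edge l_c = 45, r_n = 139.3 kN; interior l_c = 50, r_n = 154.8 kN; R_n = 139.3 + 1·154.8 = 294.1 kN → 221 kN.
Block shear: A_gv = 840, A_nv = 552, A_nt = 144 mm²; R_n = min(0.6F_uA_nv, 0.6F_yA_gv) + U_bs·F_u·A_nt = 204.3 kN → 153 kN.
Block shear governs: 153 kN.

153 kN (block shear governs)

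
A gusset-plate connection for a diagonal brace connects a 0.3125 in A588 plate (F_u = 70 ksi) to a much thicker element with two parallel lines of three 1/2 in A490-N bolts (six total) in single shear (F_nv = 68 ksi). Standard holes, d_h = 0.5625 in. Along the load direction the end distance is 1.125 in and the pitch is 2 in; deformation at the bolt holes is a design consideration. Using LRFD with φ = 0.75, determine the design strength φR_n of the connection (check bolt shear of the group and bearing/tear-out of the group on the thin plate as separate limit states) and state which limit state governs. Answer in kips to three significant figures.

Bolt shear: A_b = π·0.5²/4 = 0.1963 in²; R_n = 68 × 0.1963 × 6 × 1 = 80.11 kips → 0.75 × 80.11 = 60.1 kips.
Bearing (1.2 l_c t F_u ≤ 2.4 d t F_u): upper limit = 2.4·0.5·0.3125·70 = 26.25 kips.
  Edge l_c = 1.125 − 0.5625/2 = 0.8438 → r_n = 22.15 kips; interior l_c = 2 − 0.5625 = 1.438 → r_n = 26.25 kips.
  R_n,bearing = 2·22.15 + 4·26.25 = 149.3 kips → 0.75 × 149.3 = 112 kips.
Bolt shear governs: 60.1 kips.

60.1 kips (bolt shear governs)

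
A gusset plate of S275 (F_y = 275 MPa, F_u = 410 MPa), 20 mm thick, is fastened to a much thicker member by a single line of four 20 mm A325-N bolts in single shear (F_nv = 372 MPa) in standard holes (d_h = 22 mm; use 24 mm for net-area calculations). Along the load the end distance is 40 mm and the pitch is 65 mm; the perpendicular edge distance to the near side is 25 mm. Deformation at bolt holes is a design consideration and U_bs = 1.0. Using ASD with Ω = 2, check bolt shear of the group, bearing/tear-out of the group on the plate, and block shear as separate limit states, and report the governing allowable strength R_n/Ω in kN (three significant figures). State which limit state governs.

Bolt shear: A_b = π·20²/4 = 314.2 mm²; R_n = 372 × 314.2 × 4 × 1 / 1000 = 467.5 kN → 467.5 / 2 = 234 kN.
Bearing: edge l_c = 29, r_n = 285.4 kN; interior l_c = 43, r_n = 393.6 kN; R_n = 285.4 + 3·393.6 = 1466 kN → 733 kN.
Block shear: A_gv = 4700, A_nv = 3020, A_nt = 260 mm²; R_n = min(0.6F_uA_nv, 0.6F_yA_gv) + U_bs·F_u·A_nt = 849.5 kN → 425 kN.
Bolt shear governs: 234 kN.

234 kN (bolt shear governs)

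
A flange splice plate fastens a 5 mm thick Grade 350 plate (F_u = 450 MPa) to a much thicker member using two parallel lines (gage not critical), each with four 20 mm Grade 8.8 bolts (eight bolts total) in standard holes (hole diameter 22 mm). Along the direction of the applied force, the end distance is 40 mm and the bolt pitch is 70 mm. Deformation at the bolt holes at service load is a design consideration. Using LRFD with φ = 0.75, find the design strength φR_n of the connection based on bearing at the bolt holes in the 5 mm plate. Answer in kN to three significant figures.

Per bolt r_n = 1.2 l_c t F_u ≤ 2.4 d t F_u; upper limit = 2.4 × 20 × 5 × 450 / 1000 = 108 kN.
Edge bolt: l_c = 40 − 22/2 = 29 mm → 1.2 × 29 × 5 × 450 / 1000 = 78.3 → r_n = 78.3 kN.
Interior bolts: l_c = 70 − 22 = 48 mm → 1.2 × 48 × 5 × 450 / 1000 = 129.6 → r_n = 108 kN.
R_n = 2 × 78.3 + 6 × 108 = 804.6 kN.
Design strength φR_n = 0.75 × 804.6 = 603 kN.

603 kN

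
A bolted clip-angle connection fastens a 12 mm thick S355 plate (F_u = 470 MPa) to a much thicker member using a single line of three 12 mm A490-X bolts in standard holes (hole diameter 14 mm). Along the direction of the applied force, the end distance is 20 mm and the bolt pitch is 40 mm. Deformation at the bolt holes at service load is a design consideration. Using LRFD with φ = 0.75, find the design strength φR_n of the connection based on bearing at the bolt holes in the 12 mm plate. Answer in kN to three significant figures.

Per bolt r_n = 1.2 l_c t F_u ≤ 2.4 d t F_u; upper limit = 2.4 × 12 × 12 × 470 / 1000 = 162.4 kN.
Edge bolt: l_c = 20 − 14/2 = 13 mm → 1.2 × 13 × 12 × 470 / 1000 = 87.98 → r_n = 87.98 kN.
Interior bolts: l_c = 40 − 14 = 26 mm → 1.2 × 26 × 12 × 470 / 1000 = 176 → r_n = 162.4 kN.
R_n = 1 × 87.98 + 2 × 162.4 = 412.8 kN.
Design strength φR_n = 0.75 × 412.8 = 310 kN.

310 kN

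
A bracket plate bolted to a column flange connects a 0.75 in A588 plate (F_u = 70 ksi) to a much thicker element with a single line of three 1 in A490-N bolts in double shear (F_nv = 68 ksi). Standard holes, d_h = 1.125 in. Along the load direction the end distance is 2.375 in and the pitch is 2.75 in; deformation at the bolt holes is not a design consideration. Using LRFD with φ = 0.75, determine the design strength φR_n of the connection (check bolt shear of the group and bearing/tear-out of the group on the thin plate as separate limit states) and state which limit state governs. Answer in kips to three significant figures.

Bolt shear: A_b = π·1²/4 = 0.7854 in²; R_n = 68 × 0.7854 × 3 × 2 = 320.4 kips → 0.75 × 320.4 = 240 kips.
Bearing (1.5 l_c t F_u ≤ 3.0 d t F_u): upper limit = 3.0·1·0.75·70 = 157.5 kips.
  Edge l_c = 2.375 − 1.125/2 = 1.812 → r_n = 142.7 kips; interior l_c = 2.75 − 1.125 = 1.625 → r_n = 128 kips.
  R_n,bearing = 1·142.7 + 2·128 = 398.7 kips → 0.75 × 398.7 = 299 kips.
Bolt shear governs: 240 kips.

240 kips (bolt shear governs)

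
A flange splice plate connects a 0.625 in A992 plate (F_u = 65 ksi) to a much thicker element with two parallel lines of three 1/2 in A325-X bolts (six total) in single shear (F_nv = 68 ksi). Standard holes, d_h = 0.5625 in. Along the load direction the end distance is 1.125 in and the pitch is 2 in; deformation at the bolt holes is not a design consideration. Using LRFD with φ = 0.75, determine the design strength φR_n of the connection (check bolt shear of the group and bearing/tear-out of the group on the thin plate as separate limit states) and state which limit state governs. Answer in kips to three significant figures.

Bolt shear: A_b = π·0.5²/4 = 0.1963 in²; R_n = 68 × 0.1963 × 6 × 1 = 80.11 kips → 0.75 × 80.11 = 60.1 kips.
Bearing (1.5 l_c t F_u ≤ 3.0 d t F_u): upper limit = 3.0·0.5·0.625·65 = 60.94 kips.
  Edge l_c = 1.125 − 0.5625/2 = 0.8438 → r_n = 51.42 kips; interior l_c = 2 − 0.5625 = 1.438 → r_n = 60.94 kips.
  R_n,bearing = 2·51.42 + 4·60.94 = 346.6 kips → 0.75 × 346.6 = 260 kips.
Bolt shear governs: 60.1 kips.

60.1 kips (bolt shear governs)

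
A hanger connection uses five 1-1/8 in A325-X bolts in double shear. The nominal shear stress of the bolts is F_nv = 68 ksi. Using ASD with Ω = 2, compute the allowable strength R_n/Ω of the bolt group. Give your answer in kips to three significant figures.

338 kips

A_b = π × 1.125² / 4 = 0.994 in².
R_n = F_nv · A_b · n · n_s = 68 × 0.994 × 5 × 2 = 675.9 kips.
Allowable strength R_n/Ω = 675.9 / 2 = 338 kips.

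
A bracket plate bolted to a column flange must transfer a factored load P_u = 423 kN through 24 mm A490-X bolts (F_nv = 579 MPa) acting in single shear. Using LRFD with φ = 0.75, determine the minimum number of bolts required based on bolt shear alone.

A_b = π·24²/4 = 452.4 mm².
Per-bolt design strength φR_n = 0.75 × 579 × 452.4 × 1 / 1000 = 196.5 kN.
n ≥ 423 / 196.5 = 2.153 → use 3 bolts.

3 bolts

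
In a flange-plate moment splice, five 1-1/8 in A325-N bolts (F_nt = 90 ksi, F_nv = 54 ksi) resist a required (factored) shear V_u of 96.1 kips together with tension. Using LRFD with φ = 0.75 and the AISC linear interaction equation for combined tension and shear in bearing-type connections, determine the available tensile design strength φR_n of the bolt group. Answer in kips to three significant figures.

276 kips

A_b = π·1.125²/4 = 0.994 in²; f_rv = 96.1 / (5 × 0.994) = 19.34 ksi.
F'_nt = 1.3 F_nt − (F_nt / φF_nv) f_rv = 1.3·90 − (90/(0.75·54))·19.34 = 74.03 ksi, capped at F_nt → F'_nt = 74.03 ksi.
R_n = F'_nt · A_b · n = 74.03 × 0.994 × 5 = 367.9 kips.
Design strength φR_n = 0.75 × 367.9 = 276 kips.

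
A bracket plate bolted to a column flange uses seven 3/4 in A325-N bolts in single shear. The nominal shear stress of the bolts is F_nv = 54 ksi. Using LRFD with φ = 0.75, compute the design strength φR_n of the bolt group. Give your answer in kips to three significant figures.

125 kips

A_b = π × 0.75² / 4 = 0.4418 in².
R_n = F_nv · A_b · n · n_s = 54 × 0.4418 × 7 × 1 = 167 kips.
Design strength φR_n = 0.75 × 167 = 125 kips.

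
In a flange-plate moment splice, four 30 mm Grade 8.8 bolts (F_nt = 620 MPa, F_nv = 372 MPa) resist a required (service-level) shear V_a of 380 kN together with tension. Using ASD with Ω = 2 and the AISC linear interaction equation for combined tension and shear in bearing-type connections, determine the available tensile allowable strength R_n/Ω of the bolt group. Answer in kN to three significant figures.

506 kN

A_b = π·30²/4 = 706.9 mm²; f_rv = 380 × 1000 / (4 × 706.9) = 134.4 MPa.
F'_nt = 1.3 F_nt − (Ω F_nt / F_nv) f_rv = 1.3·620 − (2·620/372)·134.4 = 358 MPa, capped at F_nt → F'_nt = 358 MPa.
R_n = F'_nt · A_b · n = 358 × 706.9 × 4 / 1000 = 1012 kN.
Allowable strength R_n/Ω = 1012 / 2 = 506 kN.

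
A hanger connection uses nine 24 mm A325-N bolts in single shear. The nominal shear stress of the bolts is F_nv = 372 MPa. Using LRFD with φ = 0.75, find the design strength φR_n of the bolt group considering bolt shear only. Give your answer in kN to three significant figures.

1140 kN

A_b = π × 24² / 4 = 452.4 mm².
R_n = F_nv · A_b · n · n_s = 372 × 452.4 × 9 × 1 / 1000 = 1515 kN.
Design strength φR_n = 0.75 × 1515 = 1140 kN.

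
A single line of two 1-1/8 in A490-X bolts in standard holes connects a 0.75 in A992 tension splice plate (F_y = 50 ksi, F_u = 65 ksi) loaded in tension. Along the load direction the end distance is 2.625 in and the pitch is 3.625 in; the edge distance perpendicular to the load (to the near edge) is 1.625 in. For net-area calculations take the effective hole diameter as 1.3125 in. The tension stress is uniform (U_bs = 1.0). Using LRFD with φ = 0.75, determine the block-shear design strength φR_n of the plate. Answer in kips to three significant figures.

129 kips

Shear plane L_v = 2.625 + 1·3.625 = 6.25 in; A_gv = 6.25 × 0.75 = 4.688 in².
A_nv = (6.25 − 1.5·1.3125) × 0.75 = 3.211 in².
A_nt = (1.625 − 0.5·1.3125) × 0.75 = 0.7266 in².
0.6 F_u A_nv = 125.2 kips; 0.6 F_y A_gv = 140.6 kips → shear rupture governs the shear term.
R_n = 125.2 + 1.0 × 65 × 0.7266 = 172.5 kips.
Design strength φR_n = 0.75 × 172.5 = 129 kips.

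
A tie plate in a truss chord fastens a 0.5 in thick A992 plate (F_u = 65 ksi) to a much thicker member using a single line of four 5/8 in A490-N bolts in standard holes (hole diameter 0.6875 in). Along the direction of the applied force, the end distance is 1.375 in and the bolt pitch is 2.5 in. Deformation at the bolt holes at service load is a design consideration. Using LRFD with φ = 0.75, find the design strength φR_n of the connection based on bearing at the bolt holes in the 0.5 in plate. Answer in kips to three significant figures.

140 kips

Per bolt r_n = 1.2 l_c t F_u ≤ 2.4 d t F_u; upper limit = 2.4 × 0.625 × 0.5 × 65 = 48.75 kips.
Edge bolt: l_c = 1.375 − 0.6875/2 = 1.031 in → 1.2 × 1.031 × 0.5 × 65 = 40.22 → r_n = 40.22 kips.
Interior bolts: l_c = 2.5 − 0.6875 = 1.812 in → 1.2 × 1.812 × 0.5 × 65 = 70.69 → r_n = 48.75 kips.
R_n = 1 × 40.22 + 3 × 48.75 = 186.5 kips.
Design strength φR_n = 0.75 × 186.5 = 140 kips.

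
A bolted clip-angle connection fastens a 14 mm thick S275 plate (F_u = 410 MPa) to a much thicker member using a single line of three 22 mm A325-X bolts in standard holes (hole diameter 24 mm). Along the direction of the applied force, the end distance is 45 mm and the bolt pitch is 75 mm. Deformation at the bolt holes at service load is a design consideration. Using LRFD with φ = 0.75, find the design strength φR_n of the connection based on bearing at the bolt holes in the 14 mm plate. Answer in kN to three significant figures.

625 kN

Per bolt r_n = 1.2 l_c t F_u ≤ 2.4 d t F_u; upper limit = 2.4 × 22 × 14 × 410 / 1000 = 303.1 kN.
Edge bolt: l_c = 45 − 24/2 = 33 mm → 1.2 × 33 × 14 × 410 / 1000 = 227.3 → r_n = 227.3 kN.
Interior bolts: l_c = 75 − 24 = 51 mm → 1.2 × 51 × 14 × 410 / 1000 = 351.3 → r_n = 303.1 kN.
R_n = 1 × 227.3 + 2 × 303.1 = 833.4 kN.
Design strength φR_n = 0.75 × 833.4 = 625 kN.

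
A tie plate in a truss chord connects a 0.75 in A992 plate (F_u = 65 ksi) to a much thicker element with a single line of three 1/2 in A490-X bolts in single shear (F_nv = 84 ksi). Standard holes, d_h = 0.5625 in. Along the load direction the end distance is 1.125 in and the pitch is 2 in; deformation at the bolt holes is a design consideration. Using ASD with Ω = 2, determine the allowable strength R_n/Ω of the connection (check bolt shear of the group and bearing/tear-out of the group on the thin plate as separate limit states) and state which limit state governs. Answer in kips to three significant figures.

24.7 kips (bolt shear governs)

Bolt shear: A_b = π·0.5²/4 = 0.1963 in²; R_n = 84 × 0.1963 × 3 × 1 = 49.48 kips → 49.48 / 2 = 24.7 kips.
Bearing (1.2 l_c t F_u ≤ 2.4 d t F_u): upper limit = 2.4·0.5·0.75·65 = 58.5 kips.
  Edge l_c = 1.125 − 0.5625/2 = 0.8438 → r_n = 49.36 kips; interior l_c = 2 − 0.5625 = 1.438 → r_n = 58.5 kips.
  R_n,bearing = 1·49.36 + 2·58.5 = 166.4 kips → 166.4 / 2 = 83.2 kips.
Bolt shear governs: 24.7 kips.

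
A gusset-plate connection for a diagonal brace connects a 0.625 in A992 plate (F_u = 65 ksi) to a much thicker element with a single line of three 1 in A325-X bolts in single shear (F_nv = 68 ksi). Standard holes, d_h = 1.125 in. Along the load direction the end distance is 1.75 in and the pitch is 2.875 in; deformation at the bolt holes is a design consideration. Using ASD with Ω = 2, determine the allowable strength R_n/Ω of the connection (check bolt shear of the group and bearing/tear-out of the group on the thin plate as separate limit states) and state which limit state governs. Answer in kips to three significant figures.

80.1 kips (bolt shear governs)

Bolt shear: A_b = π·1²/4 = 0.7854 in²; R_n = 68 × 0.7854 × 3 × 1 = 160.2 kips → 160.2 / 2 = 80.1 kips.
Bearing (1.2 l_c t F_u ≤ 2.4 d t F_u): upper limit = 2.4·1·0.625·65 = 97.5 kips.
  Edge l_c = 1.75 − 1.125/2 = 1.188 → r_n = 57.89 kips; interior l_c = 2.875 − 1.125 = 1.75 → r_n = 85.31 kips.
  R_n,bearing = 1·57.89 + 2·85.31 = 228.5 kips → 228.5 / 2 = 114 kips.
Bolt shear governs: 80.1 kips.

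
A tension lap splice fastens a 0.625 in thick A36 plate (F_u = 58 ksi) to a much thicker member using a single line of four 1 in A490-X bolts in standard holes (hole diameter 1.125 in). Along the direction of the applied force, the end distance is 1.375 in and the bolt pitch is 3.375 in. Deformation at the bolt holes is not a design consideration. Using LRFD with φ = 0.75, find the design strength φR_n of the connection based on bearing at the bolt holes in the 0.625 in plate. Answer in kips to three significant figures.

278 kips

Per bolt r_n = 1.5 l_c t F_u ≤ 3.0 d t F_u; upper limit = 3.0 × 1 × 0.625 × 58 = 108.8 kips.
Edge bolt: l_c = 1.375 − 1.125/2 = 0.8125 in → 1.5 × 0.8125 × 0.625 × 58 = 44.18 → r_n = 44.18 kips.
Interior bolts: l_c = 3.375 − 1.125 = 2.25 in → 1.5 × 2.25 × 0.625 × 58 = 122.3 → r_n = 108.8 kips.
R_n = 1 × 44.18 + 3 × 108.8 = 370.4 kips.
Design strength φR_n = 0.75 × 370.4 = 278 kips.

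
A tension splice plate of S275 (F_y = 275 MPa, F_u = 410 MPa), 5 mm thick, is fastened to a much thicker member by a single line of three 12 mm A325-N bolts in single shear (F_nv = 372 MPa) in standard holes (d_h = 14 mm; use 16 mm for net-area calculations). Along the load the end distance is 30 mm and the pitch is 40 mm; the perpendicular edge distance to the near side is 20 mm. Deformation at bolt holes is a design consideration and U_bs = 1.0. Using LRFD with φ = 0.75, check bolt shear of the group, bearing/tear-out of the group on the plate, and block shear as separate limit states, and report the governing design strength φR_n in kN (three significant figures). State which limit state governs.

83 kN (block shear governs)

Bolt shear: A_b = π·12²/4 = 113.1 mm²; R_n = 372 × 113.1 × 3 × 1 / 1000 = 126.2 kN → 0.75 × 126.2 = 94.7 kN.
Bearing: edge l_c = 23, r_n = 56.58 kN; interior l_c = 26, r_n = 59.04 kN; R_n = 56.58 + 2·59.04 = 174.7 kN → 131 kN.
Block shear: A_gv = 550, A_nv = 350, A_nt = 60 mm²; R_n = min(0.6F_uA_nv, 0.6F_yA_gv) + U_bs·F_u·A_nt = 110.7 kN → 83 kN.
Block shear governs: 83 kN.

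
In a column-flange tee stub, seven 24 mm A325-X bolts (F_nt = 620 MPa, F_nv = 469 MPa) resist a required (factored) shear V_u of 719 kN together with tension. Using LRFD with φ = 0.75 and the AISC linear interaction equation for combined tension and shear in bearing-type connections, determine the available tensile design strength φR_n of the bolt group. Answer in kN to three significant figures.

964 kN

A_b = π·24²/4 = 452.4 mm²; f_rv = 719 × 1000 / (7 × 452.4) = 227 MPa.
F'_nt = 1.3 F_nt − (F_nt / φF_nv) f_rv = 1.3·620 − (620/(0.75·469))·227 = 405.8 MPa, capped at F_nt → F'_nt = 405.8 MPa.
R_n = F'_nt · A_b · n = 405.8 × 452.4 × 7 / 1000 = 1285 kN.
Design strength φR_n = 0.75 × 1285 = 964 kN.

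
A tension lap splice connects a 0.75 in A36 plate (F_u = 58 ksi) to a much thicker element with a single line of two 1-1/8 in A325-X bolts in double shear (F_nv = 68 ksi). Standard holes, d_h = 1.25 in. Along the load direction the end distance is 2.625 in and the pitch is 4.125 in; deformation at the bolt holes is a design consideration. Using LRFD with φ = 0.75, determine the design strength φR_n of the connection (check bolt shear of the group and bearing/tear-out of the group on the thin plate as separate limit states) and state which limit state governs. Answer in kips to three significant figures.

Bolt shear: A_b = π·1.125²/4 = 0.994 in²; R_n = 68 × 0.994 × 2 × 2 = 270.4 kips → 0.75 × 270.4 = 203 kips.
Bearing (1.2 l_c t F_u ≤ 2.4 d t F_u): upper limit = 2.4·1.125·0.75·58 = 117.4 kips.
  Edge l_c = 2.625 − 1.25/2 = 2 → r_n = 104.4 kips; interior l_c = 4.125 − 1.25 = 2.875 → r_n = 117.4 kips.
  R_n,bearing = 1·104.4 + 1·117.4 = 221.8 kips → 0.75 × 221.8 = 166 kips.
Bearing governs: 166 kips.

166 kips (bearing governs)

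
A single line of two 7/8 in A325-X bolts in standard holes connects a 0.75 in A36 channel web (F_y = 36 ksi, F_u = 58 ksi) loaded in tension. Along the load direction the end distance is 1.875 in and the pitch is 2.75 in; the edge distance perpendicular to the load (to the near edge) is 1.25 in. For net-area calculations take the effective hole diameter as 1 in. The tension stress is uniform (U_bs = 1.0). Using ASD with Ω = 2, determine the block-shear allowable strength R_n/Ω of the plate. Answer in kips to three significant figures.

Shear plane L_v = 1.875 + 1·2.75 = 4.625 in; A_gv = 4.625 × 0.75 = 3.469 in².
A_nv = (4.625 − 1.5·1) × 0.75 = 2.344 in².
A_nt = (1.25 − 0.5·1) × 0.75 = 0.5625 in².
0.6 F_u A_nv = 81.56 kips; 0.6 F_y A_gv = 74.92 kips → shear yielding governs the shear term.
R_n = 74.92 + 1.0 × 58 × 0.5625 = 107.5 kips.
Allowable strength R_n/Ω = 107.5 / 2 = 53.8 kips.

53.8 kips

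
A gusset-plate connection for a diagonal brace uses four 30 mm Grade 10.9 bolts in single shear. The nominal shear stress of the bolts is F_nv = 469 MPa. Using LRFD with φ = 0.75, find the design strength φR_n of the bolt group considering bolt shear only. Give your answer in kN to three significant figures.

995 kN

A_b = π × 30² / 4 = 706.9 mm².
R_n = F_nv · A_b · n · n_s = 469 × 706.9 × 4 × 1 / 1000 = 1326 kN.
Design strength φR_n = 0.75 × 1326 = 995 kN.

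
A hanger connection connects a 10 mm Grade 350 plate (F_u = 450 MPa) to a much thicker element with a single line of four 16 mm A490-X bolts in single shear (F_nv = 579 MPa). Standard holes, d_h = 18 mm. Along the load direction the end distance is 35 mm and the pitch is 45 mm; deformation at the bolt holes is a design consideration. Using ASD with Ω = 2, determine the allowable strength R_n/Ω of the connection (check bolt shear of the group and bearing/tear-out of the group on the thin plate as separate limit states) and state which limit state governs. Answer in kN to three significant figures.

Bolt shear: A_b = π·16²/4 = 201.1 mm²; R_n = 579 × 201.1 × 4 × 1 / 1000 = 465.7 kN → 465.7 / 2 = 233 kN.
Bearing (1.2 l_c t F_u ≤ 2.4 d t F_u): upper limit = 2.4·16·10·450 / 1000 = 172.8 kN.
  Edge l_c = 35 − 18/2 = 26 → r_n = 140.4 kN; interior l_c = 45 − 18 = 27 → r_n = 145.8 kN.
  R_n,bearing = 1·140.4 + 3·145.8 = 577.8 kN → 577.8 / 2 = 289 kN.
Bolt shear governs: 233 kN.

233 kN (bolt shear governs)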